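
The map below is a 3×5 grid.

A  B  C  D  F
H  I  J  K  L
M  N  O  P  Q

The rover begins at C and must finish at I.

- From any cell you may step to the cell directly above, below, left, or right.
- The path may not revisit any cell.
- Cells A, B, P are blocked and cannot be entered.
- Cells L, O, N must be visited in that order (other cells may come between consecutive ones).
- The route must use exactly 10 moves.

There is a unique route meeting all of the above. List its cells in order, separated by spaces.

The waypoints must appear in the order L, O, N, with no cell reused.
Route from C: right 2 to F, down 1 to L, left 2 to J, down 1 to O, left 2 to M, up 1 to H, right 1 to I — 10 moves in all.
Check: order respected (L at step 3, O at step 6, N at step 7); 10 moves as required.

C D F L K J O N M H I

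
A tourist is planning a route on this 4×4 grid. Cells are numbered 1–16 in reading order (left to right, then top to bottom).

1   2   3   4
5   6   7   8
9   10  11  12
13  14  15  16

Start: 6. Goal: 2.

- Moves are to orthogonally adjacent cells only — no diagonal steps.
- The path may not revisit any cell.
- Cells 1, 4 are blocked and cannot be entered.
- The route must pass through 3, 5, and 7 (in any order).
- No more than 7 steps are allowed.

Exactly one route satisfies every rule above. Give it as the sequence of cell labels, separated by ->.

Any route must reach 3, 5, and 7 and still end at 2 within 7 moves, so the order of the required stops is forced.
Route from 6: left to 5, down to 9, 2× right (reaching 11), 2× up (reaching 3), left to 2 — 7 moves in all.
Check: all required cells visited; 7 ≤ 7 moves.

6 -> 5 -> 9 -> 10 -> 11 -> 7 -> 3 -> 2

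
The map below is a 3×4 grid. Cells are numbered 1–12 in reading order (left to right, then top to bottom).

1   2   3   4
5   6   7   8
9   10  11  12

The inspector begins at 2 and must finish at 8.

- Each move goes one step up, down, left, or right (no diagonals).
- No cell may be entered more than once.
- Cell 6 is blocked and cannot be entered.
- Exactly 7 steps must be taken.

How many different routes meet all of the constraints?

2

Need simple routes of exactly 7 moves from 2 to 8 (Manhattan distance 3, so 2 moves are spent on a detour and 2 undoing it).
Enumerating: 2 1 5 9 10 11 7 8 | 2 1 5 9 10 11 12 8.
That gives 2 routes.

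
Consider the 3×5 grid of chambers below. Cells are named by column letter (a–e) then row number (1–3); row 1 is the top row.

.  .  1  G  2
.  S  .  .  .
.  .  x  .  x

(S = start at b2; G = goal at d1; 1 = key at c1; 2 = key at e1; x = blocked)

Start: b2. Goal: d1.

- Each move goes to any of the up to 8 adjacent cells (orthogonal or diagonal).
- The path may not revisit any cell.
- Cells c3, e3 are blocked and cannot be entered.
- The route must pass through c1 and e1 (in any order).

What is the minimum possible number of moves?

4

Any route passes through c1 and e1 in some order between b2 and d1. Summing Chebyshev distances along each leg and taking the cheapest ordering (b2 → c1 → e1 → d1) gives a lower bound of 1 + 2 + 1 = 4 moves.
A route of 4 moves achieves this: b2 → c1 → d2 → e1 → d1.
Since 4 matches the lower bound, it is optimal.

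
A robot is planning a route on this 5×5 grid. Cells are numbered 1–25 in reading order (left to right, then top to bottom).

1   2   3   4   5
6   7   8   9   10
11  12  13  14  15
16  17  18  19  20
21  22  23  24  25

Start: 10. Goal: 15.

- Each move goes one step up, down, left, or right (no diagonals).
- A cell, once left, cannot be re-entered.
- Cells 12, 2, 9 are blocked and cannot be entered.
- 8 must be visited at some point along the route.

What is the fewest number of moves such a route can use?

7

Any route passes through 8 somewhere between 10 and 15. Summing Manhattan distances along the two legs (10 → 8 → 15) gives a lower bound of 2 + 3 = 5 moves.
That bound ignores the blocked cells. Measuring each leg by the fewest moves that actually steer around them (10→8: 4; 8→15: 3) raises the lower bound to 7.
A route of 7 moves exists: 10 → 5 → 4 → 3 → 8 → 13 → 14 → 15.
Since 7 matches that lower bound, it is optimal.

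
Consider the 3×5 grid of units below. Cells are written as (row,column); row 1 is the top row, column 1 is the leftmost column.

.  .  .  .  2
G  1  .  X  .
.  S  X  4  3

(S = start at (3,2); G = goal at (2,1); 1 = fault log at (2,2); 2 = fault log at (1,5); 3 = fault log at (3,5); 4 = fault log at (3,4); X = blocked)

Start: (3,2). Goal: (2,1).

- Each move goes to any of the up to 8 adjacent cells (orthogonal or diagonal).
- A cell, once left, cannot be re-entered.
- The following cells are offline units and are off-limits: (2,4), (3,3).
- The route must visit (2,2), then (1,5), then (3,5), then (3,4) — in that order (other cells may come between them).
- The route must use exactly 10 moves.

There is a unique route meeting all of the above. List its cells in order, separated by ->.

(3,2) -> (2,2) -> (1,3) -> (1,4) -> (1,5) -> (2,5) -> (3,5) -> (3,4) -> (2,3) -> (1,2) -> (2,1)

The waypoints must appear in the order (2,2), (1,5), (3,5), (3,4), with no cell reused.
Route from (3,2): up to (2,2), up-right to (1,3), 2× right (reaching (1,5)), 2× down (reaching (3,5)), left to (3,4), 2× up-left (reaching (1,2)), down-left to (2,1) — 10 moves in all.
Check: order respected (1 at step 1, 2 at step 4, 3 at step 6, 4 at step 7); 10 moves as required.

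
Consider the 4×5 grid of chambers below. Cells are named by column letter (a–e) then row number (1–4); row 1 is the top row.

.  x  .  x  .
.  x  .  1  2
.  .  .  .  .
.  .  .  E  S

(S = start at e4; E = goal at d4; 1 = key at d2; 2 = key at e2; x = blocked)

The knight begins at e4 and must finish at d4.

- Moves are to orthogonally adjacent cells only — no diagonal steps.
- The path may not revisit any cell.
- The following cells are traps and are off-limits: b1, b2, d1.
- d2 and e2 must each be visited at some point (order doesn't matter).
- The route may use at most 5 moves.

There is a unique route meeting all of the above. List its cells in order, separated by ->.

e4 -> e3 -> e2 -> d2 -> d3 -> d4

The budget equals the shortest possible length, so every move has to be on a shortest route through the required cells.
Route from e4: up 2 to e2, left 1 to d2, down 2 to d4 — 5 moves in all.
Check: all required cells visited; 5 ≤ 5 moves.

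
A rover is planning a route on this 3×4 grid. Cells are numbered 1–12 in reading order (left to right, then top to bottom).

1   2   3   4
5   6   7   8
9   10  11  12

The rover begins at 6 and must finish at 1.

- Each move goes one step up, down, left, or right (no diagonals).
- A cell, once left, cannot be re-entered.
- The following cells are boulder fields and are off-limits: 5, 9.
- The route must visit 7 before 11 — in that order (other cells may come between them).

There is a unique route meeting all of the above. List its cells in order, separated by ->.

The waypoints must appear in the order 7, 11, with no cell reused.
Route from 6: right to 7, down to 11, right to 12, 2× up (reaching 4), 3× left (reaching 1) — 8 moves in all.
Check: order respected (7 at step 1, 11 at step 2).

6 -> 7 -> 11 -> 12 -> 8 -> 4 -> 3 -> 2 -> 1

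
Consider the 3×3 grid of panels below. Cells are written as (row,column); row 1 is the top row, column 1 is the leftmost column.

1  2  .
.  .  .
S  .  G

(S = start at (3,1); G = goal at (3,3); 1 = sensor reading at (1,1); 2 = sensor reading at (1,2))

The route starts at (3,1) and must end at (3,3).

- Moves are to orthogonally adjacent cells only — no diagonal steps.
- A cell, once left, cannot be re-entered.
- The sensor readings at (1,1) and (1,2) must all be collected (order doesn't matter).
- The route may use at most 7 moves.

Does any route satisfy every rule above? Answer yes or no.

yes

One route that works: (3,1) → (2,1) → (1,1) → (1,2) → (2,2) → (3,2) → (3,3).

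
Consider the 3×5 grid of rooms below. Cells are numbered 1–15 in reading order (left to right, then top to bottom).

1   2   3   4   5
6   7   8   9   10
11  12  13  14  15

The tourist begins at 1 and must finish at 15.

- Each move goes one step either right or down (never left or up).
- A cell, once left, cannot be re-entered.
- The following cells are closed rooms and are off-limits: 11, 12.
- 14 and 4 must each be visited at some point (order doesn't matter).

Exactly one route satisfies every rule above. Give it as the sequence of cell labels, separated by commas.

1, 2, 3, 4, 9, 14, 15

Moves only go right or down, so the column and row indices never decrease.
Route from 1: 3× right (reaching 4), 2× down (reaching 14), right to 15 — 6 moves in all.
Check: all required cells visited.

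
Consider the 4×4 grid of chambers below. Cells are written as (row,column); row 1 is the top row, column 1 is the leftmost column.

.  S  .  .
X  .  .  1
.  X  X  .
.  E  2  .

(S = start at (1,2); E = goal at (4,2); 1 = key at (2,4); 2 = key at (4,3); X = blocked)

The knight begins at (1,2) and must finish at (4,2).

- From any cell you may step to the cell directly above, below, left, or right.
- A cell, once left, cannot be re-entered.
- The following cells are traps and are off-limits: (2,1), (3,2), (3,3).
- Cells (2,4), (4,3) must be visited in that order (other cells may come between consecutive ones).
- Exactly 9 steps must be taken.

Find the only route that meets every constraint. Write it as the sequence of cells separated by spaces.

(1,2) (2,2) (2,3) (1,3) (1,4) (2,4) (3,4) (4,4) (4,3) (4,2)

The waypoints must appear in the order (2,4), (4,3), with no cell reused.
Route from (1,2): down 1 to (2,2), right 1 to (2,3), up 1 to (1,3), right 1 to (1,4), down 3 to (4,4), left 2 to (4,2) — 9 moves in all.
Check: order respected (1 at step 5, 2 at step 8); 9 moves as required.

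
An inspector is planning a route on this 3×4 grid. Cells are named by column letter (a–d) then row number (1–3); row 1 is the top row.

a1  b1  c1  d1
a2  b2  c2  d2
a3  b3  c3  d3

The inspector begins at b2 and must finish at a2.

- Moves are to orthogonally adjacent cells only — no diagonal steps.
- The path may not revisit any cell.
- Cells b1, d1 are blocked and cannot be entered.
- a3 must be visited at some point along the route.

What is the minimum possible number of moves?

Any route passes through a3 somewhere between b2 and a2. Summing Manhattan distances along the two legs (b2 → a3 → a2) gives a lower bound of 2 + 1 = 3 moves.
A route of 3 moves achieves this: b2 → b3 → a3 → a2.
Since 3 matches the lower bound, it is optimal.

3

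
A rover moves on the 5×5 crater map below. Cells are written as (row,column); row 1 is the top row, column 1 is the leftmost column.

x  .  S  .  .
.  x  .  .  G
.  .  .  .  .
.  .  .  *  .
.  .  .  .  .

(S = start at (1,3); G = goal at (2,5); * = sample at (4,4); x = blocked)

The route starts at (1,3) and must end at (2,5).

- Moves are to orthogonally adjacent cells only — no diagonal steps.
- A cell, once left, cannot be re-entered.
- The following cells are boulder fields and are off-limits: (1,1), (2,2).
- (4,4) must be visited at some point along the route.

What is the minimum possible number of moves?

Any route passes through (4,4) somewhere between (1,3) and (2,5). Summing Manhattan distances along the two legs ((1,3) → (4,4) → (2,5)) gives a lower bound of 4 + 3 = 7 moves.
A route of 7 moves achieves this: (1,3) → (2,3) → (3,3) → (4,3) → (4,4) → (3,4) → (2,4) → (2,5).
Since 7 matches the lower bound, it is optimal.

7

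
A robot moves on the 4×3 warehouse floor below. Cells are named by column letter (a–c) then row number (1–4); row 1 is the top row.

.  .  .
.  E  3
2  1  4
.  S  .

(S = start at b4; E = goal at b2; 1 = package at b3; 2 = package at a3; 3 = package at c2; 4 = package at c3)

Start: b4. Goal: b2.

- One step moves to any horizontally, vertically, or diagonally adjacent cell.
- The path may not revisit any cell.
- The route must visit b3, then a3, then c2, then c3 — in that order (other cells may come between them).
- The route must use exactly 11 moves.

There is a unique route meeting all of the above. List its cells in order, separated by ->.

The waypoints must appear in the order b3, a3, c2, c3, with no cell reused.
Route from b4: right to c4, up-left to b3, down-left to a4, 3× up (reaching a1), 2× right (reaching c1), 2× down (reaching c3), up-left to b2 — 11 moves in all.
Check: order respected (1 at step 2, 2 at step 4, 3 at step 9, 4 at step 10); 11 moves as required.

b4 -> c4 -> b3 -> a4 -> a3 -> a2 -> a1 -> b1 -> c1 -> c2 -> c3 -> b2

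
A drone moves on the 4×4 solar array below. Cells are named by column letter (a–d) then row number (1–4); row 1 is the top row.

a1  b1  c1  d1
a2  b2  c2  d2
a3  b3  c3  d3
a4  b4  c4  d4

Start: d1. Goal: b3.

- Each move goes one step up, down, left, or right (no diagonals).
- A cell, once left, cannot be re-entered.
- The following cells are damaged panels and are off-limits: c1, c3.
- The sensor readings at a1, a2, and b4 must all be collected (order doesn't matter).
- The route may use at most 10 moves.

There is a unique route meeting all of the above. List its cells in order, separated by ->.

d1 -> d2 -> c2 -> b2 -> b1 -> a1 -> a2 -> a3 -> a4 -> b4 -> b3

The 10-move cap with required stops at a1, a2, b4 leaves no slack for detours.
Route from d1: down to d2, 2× left (reaching b2), up to b1, left to a1, 3× down (reaching a4), right to b4, up to b3 — 10 moves in all.
Check: all required cells visited; 10 ≤ 10 moves.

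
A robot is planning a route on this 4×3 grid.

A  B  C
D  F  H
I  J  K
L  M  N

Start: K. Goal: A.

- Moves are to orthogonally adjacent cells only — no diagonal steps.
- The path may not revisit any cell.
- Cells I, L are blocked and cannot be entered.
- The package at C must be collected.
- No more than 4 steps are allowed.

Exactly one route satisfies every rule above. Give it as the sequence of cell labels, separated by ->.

The 4-move cap with required stops at C leaves no slack for detours.
Route from K: 2× up (reaching C), 2× left (reaching A) — 4 moves in all.
Check: all required cells visited; 4 ≤ 4 moves.

K -> H -> C -> B -> A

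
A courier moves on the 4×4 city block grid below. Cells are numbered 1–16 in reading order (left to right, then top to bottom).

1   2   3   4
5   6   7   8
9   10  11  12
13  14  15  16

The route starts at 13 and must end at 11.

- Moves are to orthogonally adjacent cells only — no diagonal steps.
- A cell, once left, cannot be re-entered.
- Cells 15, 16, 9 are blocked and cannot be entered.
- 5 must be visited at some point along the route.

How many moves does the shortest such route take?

9

Any route passes through 5 somewhere between 13 and 11. Summing Manhattan distances along the two legs (13 → 5 → 11) gives a lower bound of 2 + 3 = 5 moves.
That bound ignores the blocked cells. Measuring each leg by the fewest moves that actually steer around them (13→5: 4; 5→11: 3) raises the lower bound to 7.
The shortest route satisfying every rule uses 9 moves: 13 → 14 → 10 → 6 → 5 → 1 → 2 → 3 → 7 → 11.
The no-revisit rule (legs can't share cells) pushes the minimum above the 7-move bound; an exhaustive check rules out every length from 7 to 8, leaving 9 as the minimum.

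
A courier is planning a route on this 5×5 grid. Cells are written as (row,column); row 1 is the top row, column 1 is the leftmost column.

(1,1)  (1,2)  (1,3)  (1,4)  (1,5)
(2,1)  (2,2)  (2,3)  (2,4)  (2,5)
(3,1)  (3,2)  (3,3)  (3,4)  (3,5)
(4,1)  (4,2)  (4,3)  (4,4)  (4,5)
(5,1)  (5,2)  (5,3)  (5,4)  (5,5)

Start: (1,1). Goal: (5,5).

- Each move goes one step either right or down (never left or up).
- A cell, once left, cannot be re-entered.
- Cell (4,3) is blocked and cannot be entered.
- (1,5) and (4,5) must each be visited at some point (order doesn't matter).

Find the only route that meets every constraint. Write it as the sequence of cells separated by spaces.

(1,1) (1,2) (1,3) (1,4) (1,5) (2,5) (3,5) (4,5) (5,5)

Moves only go right or down, so the column and row indices never decrease.
Route from (1,1): 4× right (reaching (1,5)), 4× down (reaching (5,5)) — 8 moves in all.
Check: all required cells visited.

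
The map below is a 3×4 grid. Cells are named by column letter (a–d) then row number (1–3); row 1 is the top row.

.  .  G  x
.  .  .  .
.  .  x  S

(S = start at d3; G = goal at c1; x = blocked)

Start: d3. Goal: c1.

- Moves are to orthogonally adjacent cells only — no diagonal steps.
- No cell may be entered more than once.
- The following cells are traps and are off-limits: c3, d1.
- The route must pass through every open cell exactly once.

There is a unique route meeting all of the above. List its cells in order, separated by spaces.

d3 d2 c2 b2 b3 a3 a2 a1 b1 c1

Need to visit all 10 open cells exactly once, starting at d3 and ending at c1.
Cell d2 has only two open neighbours (d3 and c2), so the path must pass straight through it: one of those is the cell it's entered from and the other is where it exits.
Route from d3: up to d2, 2× left (reaching b2), down to b3, left to a3, 2× up (reaching a1), 2× right (reaching c1) — 9 moves in all.
Check: all 10 open cells covered.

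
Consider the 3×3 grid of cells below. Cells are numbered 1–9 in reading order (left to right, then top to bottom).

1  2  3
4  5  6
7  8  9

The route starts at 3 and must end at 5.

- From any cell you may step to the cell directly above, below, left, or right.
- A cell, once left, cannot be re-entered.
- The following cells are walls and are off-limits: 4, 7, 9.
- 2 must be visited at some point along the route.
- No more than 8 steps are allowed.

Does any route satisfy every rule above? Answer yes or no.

yes

One route that works: 3 → 2 → 5.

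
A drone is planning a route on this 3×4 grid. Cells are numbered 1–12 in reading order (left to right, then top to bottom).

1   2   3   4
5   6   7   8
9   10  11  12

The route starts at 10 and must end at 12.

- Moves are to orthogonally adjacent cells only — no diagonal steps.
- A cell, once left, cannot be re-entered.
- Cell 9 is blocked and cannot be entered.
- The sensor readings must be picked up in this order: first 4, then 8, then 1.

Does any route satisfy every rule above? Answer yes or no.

no

Ignoring the required order, 3 revisit-free routes from 10 to 12 pass through all of 4, 8, and 1; the waypoint orders that occur are 1 → 4 → 8 (3) — never 4 → 8 → 1.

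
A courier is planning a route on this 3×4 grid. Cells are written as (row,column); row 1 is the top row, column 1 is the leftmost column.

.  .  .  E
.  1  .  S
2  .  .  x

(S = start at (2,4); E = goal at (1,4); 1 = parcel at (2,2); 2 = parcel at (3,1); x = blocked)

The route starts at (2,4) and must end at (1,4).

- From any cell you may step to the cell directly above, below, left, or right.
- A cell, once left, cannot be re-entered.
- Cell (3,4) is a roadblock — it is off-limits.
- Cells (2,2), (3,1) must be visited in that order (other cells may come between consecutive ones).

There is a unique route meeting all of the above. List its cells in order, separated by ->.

The waypoints must appear in the order (2,2), (3,1), with no cell reused.
Route from (2,4): 2× left (reaching (2,2)), down to (3,2), left to (3,1), 2× up (reaching (1,1)), 3× right (reaching (1,4)) — 9 moves in all.
Check: order respected (1 at step 2, 2 at step 4).

(2,4) -> (2,3) -> (2,2) -> (3,2) -> (3,1) -> (2,1) -> (1,1) -> (1,2) -> (1,3) -> (1,4)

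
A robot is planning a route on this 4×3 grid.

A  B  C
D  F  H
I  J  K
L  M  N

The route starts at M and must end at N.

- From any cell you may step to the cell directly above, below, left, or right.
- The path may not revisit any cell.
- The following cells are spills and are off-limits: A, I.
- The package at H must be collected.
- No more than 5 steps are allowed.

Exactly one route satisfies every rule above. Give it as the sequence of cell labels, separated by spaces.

The budget equals the shortest possible length, so every move has to be on a shortest route through the required cells.
Route from M: up 2 to F, right 1 to H, down 2 to N — 5 moves in all.
Check: all required cells visited; 5 ≤ 5 moves.

M J F H K N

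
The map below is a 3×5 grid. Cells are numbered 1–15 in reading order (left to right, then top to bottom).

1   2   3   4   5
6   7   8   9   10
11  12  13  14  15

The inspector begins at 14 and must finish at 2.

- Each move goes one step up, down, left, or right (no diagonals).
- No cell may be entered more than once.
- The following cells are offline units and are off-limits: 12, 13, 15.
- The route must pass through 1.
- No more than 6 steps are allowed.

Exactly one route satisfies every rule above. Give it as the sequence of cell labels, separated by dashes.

The budget equals the shortest possible length, so every move has to be on a shortest route through the required cells.
Route from 14: up to 9, 3× left (reaching 6), up to 1, right to 2 — 6 moves in all.
Check: all required cells visited; 6 ≤ 6 moves.

14 - 9 - 8 - 7 - 6 - 1 - 2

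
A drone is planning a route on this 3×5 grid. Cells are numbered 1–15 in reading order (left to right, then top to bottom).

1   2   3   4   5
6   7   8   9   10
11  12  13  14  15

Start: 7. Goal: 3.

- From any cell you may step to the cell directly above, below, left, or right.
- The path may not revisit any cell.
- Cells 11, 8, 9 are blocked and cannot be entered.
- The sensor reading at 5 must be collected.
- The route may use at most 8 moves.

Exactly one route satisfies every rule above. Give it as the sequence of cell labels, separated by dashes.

Any route must reach 5 and still end at 3 within 8 moves, so the order of the required stops is forced.
Route from 7: down 1 to 12, right 3 to 15, up 2 to 5, left 2 to 3 — 8 moves in all.
Check: all required cells visited; 8 ≤ 8 moves.

7 - 12 - 13 - 14 - 15 - 10 - 5 - 4 - 3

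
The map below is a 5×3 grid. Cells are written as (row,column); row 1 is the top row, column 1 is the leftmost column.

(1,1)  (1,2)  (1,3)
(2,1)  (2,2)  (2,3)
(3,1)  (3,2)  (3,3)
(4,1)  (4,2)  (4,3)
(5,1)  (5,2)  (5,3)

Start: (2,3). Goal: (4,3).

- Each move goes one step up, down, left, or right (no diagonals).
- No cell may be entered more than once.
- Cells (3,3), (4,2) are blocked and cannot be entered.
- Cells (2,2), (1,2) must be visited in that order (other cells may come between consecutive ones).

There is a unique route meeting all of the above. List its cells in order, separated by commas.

The waypoints must appear in the order (2,2), (1,2), with no cell reused.
Route from (2,3): left to (2,2), up to (1,2), left to (1,1), 4× down (reaching (5,1)), 2× right (reaching (5,3)), up to (4,3) — 10 moves in all.
Check: order respected ((2,2) at step 1, (1,2) at step 2).

(2,3), (2,2), (1,2), (1,1), (2,1), (3,1), (4,1), (5,1), (5,2), (5,3), (4,3)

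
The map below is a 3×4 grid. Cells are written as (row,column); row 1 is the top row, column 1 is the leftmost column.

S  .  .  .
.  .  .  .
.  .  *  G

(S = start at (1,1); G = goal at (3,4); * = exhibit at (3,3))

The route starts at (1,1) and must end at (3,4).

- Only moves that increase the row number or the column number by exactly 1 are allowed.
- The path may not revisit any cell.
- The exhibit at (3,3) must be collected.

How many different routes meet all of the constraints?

A right/down-only route from (1,1) to (3,4) makes exactly 2 down-moves and 3 right-moves in some order.
With no other constraints that would be C(5,2) = 10 routes.
Split at (3,3) and multiply the segment counts: (1,1)→(3,3): 6; (3,3)→(3,4): 1; product = 6.
That gives 6 routes.

6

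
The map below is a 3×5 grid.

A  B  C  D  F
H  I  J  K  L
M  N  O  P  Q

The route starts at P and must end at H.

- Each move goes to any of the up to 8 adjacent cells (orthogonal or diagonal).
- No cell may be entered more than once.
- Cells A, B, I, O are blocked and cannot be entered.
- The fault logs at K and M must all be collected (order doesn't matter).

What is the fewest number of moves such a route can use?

Any route passes through K and M in some order between P and H. Summing Chebyshev distances along each leg and taking the cheapest ordering (P → K → M → H) gives a lower bound of 1 + 3 + 1 = 5 moves.
A route of 5 moves achieves this: P → K → J → N → M → H.
Since 5 matches the lower bound, it is optimal.

5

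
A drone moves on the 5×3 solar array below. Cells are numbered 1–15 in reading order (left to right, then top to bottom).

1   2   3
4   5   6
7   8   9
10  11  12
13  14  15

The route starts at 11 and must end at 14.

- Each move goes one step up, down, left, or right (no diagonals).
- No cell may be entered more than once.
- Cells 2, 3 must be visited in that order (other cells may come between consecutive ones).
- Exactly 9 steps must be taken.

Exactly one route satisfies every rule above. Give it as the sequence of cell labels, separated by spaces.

11 8 5 2 3 6 9 12 15 14

The waypoints must appear in the order 2, 3, with no cell reused.
Route from 11: 3× up (reaching 2), right to 3, 4× down (reaching 15), left to 14 — 9 moves in all.
Check: order respected (2 at step 3, 3 at step 4); 9 moves as required.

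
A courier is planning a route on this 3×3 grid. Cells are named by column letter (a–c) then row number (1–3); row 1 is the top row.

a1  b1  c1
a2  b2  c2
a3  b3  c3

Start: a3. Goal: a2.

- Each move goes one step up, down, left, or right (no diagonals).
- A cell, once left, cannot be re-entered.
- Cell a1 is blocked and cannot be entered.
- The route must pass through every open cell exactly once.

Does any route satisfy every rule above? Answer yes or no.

One route that works: a3 → b3 → c3 → c2 → c1 → b1 → b2 → a2.

yes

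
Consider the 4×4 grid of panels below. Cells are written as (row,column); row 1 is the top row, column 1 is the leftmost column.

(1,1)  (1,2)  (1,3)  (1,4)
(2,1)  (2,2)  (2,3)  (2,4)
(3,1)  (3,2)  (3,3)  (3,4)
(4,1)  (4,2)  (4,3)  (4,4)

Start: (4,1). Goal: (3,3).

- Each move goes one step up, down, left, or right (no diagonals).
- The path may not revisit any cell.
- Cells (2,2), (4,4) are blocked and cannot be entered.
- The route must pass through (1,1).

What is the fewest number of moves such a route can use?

Any route passes through (1,1) somewhere between (4,1) and (3,3). Summing Manhattan distances along the two legs ((4,1) → (1,1) → (3,3)) gives a lower bound of 3 + 4 = 7 moves.
A route of 7 moves achieves this: (4,1) → (3,1) → (2,1) → (1,1) → (1,2) → (1,3) → (2,3) → (3,3).
Since 7 matches the lower bound, it is optimal.

7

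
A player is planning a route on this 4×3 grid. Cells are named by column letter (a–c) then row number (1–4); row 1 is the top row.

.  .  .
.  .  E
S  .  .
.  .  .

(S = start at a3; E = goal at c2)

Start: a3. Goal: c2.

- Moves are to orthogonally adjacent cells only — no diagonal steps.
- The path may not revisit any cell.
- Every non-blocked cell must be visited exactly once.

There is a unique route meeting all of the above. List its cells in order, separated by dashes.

a3 - a4 - b4 - c4 - c3 - b3 - b2 - a2 - a1 - b1 - c1 - c2

Need to visit all 12 open cells exactly once, starting at a3 and ending at c2.
Route from a3: down to a4, 2× right (reaching c4), up to c3, left to b3, up to b2, left to a2, up to a1, 2× right (reaching c1), down to c2 — 11 moves in all.
Check: all 12 open cells covered.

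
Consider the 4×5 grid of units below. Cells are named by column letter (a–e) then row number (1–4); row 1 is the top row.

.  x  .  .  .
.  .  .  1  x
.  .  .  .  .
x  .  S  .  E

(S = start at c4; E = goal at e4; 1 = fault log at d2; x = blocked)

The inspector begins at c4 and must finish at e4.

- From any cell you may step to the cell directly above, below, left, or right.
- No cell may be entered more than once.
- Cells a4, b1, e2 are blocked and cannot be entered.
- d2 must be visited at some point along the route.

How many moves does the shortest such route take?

Any route passes through d2 somewhere between c4 and e4. Summing Manhattan distances along the two legs (c4 → d2 → e4) gives a lower bound of 3 + 3 = 6 moves.
A route of 6 moves achieves this: c4 → c3 → c2 → d2 → d3 → d4 → e4.
Since 6 matches the lower bound, it is optimal.

6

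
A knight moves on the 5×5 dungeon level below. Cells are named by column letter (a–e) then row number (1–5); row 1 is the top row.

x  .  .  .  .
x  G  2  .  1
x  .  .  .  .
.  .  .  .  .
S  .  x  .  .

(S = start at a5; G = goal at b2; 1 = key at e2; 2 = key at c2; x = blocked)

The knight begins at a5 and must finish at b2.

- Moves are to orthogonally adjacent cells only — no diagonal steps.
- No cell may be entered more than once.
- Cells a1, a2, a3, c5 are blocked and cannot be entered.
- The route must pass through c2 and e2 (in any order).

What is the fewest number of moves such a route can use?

Any route passes through c2 and e2 in some order between a5 and b2. Summing Manhattan distances along each leg and taking the cheapest ordering (a5 → e2 → c2 → b2) gives a lower bound of 7 + 2 + 1 = 10 moves.
A route of 10 moves achieves this: a5 → a4 → b4 → b3 → c3 → d3 → e3 → e2 → d2 → c2 → b2.
Since 10 matches the lower bound, it is optimal.

10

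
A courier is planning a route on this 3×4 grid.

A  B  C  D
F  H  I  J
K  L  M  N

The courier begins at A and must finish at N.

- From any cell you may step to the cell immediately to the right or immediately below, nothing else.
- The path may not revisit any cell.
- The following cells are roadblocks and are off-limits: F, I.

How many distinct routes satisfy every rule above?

2

A right/down-only route from A to N makes exactly 2 down-moves and 3 right-moves in some order.
With no other constraints that would be C(5,2) = 10 routes.
Subtract routes through each blocked cell (inclusion–exclusion for overlaps): − through F: 4 − through I: 6 + through F&I: 2 → 2.
That gives 2 routes.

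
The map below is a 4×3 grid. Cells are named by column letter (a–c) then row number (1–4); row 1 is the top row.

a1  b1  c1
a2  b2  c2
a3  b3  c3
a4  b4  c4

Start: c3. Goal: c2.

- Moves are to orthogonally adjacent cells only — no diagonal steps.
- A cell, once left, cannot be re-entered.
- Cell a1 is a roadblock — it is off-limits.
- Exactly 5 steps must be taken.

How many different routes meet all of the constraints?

Need simple routes of exactly 5 moves from c3 to c2 (Manhattan distance 1, so 2 moves are spent on a detour and 2 undoing it).
Enumerating: c3 c4 b4 b3 b2 c2 | c3 b3 b2 b1 c1 c2 | c3 b3 a3 a2 b2 c2.
That gives 3 routes.

3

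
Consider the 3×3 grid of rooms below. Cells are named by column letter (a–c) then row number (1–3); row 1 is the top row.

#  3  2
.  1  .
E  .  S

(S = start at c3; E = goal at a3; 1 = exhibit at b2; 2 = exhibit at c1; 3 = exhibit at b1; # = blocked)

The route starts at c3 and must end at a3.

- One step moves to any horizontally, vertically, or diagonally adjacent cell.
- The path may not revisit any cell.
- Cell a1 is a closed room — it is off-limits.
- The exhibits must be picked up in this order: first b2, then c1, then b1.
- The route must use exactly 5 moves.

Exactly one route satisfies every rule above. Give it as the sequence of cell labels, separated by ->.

c3 -> b2 -> c1 -> b1 -> a2 -> a3

The waypoints must appear in the order b2, c1, b1, with no cell reused.
Route from c3: up-left 1 to b2, up-right 1 to c1, left 1 to b1, down-left 1 to a2, down 1 to a3 — 5 moves in all.
Check: order respected (1 at step 1, 2 at step 2, 3 at step 3); 5 moves as required.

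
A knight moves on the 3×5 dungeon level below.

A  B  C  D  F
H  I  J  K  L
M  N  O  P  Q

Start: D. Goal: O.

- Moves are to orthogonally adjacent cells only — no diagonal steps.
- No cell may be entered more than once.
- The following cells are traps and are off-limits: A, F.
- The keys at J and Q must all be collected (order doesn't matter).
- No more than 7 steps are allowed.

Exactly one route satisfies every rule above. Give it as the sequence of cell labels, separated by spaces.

D C J K L Q P O

Any route must reach J and Q and still end at O within 7 moves, so the order of the required stops is forced.
Route from D: left 1 to C, down 1 to J, right 2 to L, down 1 to Q, left 2 to O — 7 moves in all.
Check: all required cells visited; 7 ≤ 7 moves.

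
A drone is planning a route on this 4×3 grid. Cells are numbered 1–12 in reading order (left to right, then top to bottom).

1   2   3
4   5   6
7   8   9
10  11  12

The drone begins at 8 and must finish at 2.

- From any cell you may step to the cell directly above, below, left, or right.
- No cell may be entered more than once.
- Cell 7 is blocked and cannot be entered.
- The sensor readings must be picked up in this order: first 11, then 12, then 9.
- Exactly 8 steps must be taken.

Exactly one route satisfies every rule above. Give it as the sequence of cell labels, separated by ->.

The waypoints must appear in the order 11, 12, 9, with no cell reused.
Route from 8: down to 11, right to 12, 2× up (reaching 6), 2× left (reaching 4), up to 1, right to 2 — 8 moves in all.
Check: order respected (11 at step 1, 12 at step 2, 9 at step 3); 8 moves as required.

8 -> 11 -> 12 -> 9 -> 6 -> 5 -> 4 -> 1 -> 2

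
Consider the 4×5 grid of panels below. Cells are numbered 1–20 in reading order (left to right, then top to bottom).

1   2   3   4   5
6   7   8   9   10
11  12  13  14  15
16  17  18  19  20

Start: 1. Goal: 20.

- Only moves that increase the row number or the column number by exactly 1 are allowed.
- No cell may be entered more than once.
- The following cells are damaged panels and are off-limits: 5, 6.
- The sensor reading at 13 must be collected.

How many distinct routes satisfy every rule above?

A right/down-only route from 1 to 20 makes exactly 3 down-moves and 4 right-moves in some order.
With no other constraints that would be C(7,3) = 35 routes.
Split at 13 and multiply the segment counts (each segment already excludes blocked cells): 1→13: 3; 13→20: 3; product = 9.
That gives 9 routes.

9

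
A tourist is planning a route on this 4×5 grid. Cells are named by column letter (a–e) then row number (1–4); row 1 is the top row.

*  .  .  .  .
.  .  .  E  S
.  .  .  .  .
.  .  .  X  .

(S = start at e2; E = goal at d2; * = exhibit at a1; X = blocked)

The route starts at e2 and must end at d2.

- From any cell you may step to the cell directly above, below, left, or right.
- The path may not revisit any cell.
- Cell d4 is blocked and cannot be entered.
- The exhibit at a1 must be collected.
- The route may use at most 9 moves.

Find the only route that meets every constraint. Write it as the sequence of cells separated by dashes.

Any route must reach a1 and still end at d2 within 9 moves, so the order of the required stops is forced.
Route from e2: up to e1, 4× left (reaching a1), down to a2, 3× right (reaching d2) — 9 moves in all.
Check: all required cells visited; 9 ≤ 9 moves.

e2 - e1 - d1 - c1 - b1 - a1 - a2 - b2 - c2 - d2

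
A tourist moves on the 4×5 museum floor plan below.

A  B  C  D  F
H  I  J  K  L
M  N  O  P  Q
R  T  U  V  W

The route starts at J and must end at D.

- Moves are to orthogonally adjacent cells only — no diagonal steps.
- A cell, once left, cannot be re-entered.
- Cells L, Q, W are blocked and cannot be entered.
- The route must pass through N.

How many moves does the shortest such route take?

Any route passes through N somewhere between J and D. Summing Manhattan distances along the two legs (J → N → D) gives a lower bound of 2 + 4 = 6 moves.
A route of 6 moves achieves this: J → O → N → I → B → C → D.
Since 6 matches the lower bound, it is optimal.

6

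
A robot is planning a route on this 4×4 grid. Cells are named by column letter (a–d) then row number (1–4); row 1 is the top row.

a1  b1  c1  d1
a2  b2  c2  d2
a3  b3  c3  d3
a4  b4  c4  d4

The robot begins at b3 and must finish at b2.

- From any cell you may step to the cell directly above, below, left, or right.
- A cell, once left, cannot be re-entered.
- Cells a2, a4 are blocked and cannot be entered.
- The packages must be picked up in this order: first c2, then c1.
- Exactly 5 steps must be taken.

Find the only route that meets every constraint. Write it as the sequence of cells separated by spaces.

b3 c3 c2 c1 b1 b2

The waypoints must appear in the order c2, c1, with no cell reused.
Route from b3: right 1 to c3, up 2 to c1, left 1 to b1, down 1 to b2 — 5 moves in all.
Check: order respected (c2 at step 2, c1 at step 3); 5 moves as required.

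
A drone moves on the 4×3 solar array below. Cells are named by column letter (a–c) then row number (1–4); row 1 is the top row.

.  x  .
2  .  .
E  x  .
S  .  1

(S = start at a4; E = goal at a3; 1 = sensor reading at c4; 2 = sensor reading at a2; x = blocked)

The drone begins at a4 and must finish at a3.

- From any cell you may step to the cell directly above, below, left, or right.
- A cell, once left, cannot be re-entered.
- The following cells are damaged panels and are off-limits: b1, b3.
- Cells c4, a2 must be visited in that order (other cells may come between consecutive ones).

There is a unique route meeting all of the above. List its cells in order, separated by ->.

a4 -> b4 -> c4 -> c3 -> c2 -> b2 -> a2 -> a3

The waypoints must appear in the order c4, a2, with no cell reused.
Route from a4: right 2 to c4, up 2 to c2, left 2 to a2, down 1 to a3 — 7 moves in all.
Check: order respected (1 at step 2, 2 at step 6).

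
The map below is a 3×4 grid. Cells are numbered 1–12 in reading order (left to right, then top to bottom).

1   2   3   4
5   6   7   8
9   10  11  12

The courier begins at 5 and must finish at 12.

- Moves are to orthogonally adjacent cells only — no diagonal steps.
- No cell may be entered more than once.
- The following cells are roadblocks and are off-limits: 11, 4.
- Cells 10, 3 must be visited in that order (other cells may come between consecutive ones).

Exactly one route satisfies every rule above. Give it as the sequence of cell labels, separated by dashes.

5 - 9 - 10 - 6 - 2 - 3 - 7 - 8 - 12

The waypoints must appear in the order 10, 3, with no cell reused.
Route from 5: down 1 to 9, right 1 to 10, up 2 to 2, right 1 to 3, down 1 to 7, right 1 to 8, down 1 to 12 — 8 moves in all.
Check: order respected (10 at step 2, 3 at step 5).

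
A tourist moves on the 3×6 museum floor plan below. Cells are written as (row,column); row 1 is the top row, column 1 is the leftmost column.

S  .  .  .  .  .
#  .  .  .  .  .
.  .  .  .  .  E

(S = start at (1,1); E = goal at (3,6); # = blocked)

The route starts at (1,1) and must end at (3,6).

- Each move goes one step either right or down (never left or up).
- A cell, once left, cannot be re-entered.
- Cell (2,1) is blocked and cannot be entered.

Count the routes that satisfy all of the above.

A right/down-only route from (1,1) to (3,6) makes exactly 2 down-moves and 5 right-moves in some order.
With no other constraints that would be C(7,2) = 21 routes.
Subtract routes through each blocked cell (inclusion–exclusion for overlaps): − through (2,1): 6 → 15.
That gives 15 routes.

15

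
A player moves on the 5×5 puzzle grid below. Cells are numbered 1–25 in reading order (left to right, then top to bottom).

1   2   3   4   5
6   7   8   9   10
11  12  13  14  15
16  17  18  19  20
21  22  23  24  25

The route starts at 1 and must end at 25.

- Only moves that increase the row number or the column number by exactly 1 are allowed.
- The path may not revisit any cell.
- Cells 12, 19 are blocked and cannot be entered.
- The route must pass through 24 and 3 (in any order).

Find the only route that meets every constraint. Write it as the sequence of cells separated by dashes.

1 - 2 - 3 - 8 - 13 - 18 - 23 - 24 - 25

Moves only go right or down, so the column and row indices never decrease.
Route from 1: 2× right (reaching 3), 4× down (reaching 23), 2× right (reaching 25) — 8 moves in all.
Check: all required cells visited.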